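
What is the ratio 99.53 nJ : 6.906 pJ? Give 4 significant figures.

14410

(99.53e-9) / (6.906e-12) = 14.412e3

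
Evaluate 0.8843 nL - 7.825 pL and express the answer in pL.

876.475 pL

In pL:
  0.8843 nL = 0.8843 × 10^3 pL = 884.3
  7.825 pL → 7.825
Difference: 884.3 - 7.825 = 876.475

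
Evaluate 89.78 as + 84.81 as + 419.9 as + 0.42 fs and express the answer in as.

In as:
  89.78 as → 89.78
  84.81 as → 84.81
  419.9 as → 419.9
  0.42 fs = 0.42e3 as = 420
Sum: 89.78 + 84.81 + 419.9 + 420 = 1014.49

1014.49 as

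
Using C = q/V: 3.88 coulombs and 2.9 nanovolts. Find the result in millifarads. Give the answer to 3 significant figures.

1340000000000 millifarads

(3.88) / (2.9 × 10^-9) = 1.3379 × 10^9 F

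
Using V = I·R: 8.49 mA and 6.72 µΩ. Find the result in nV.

57.0528 nV

8.49 × 10⁻³ × 6.72 × 10⁻⁶ = 57.0528 × 10⁻⁹ V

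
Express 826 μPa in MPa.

micro = 10⁻⁶, mega = 10⁶; factor is 10⁻¹².
826 × 10⁻¹² = 0.000000000826

0.000000000826 MPa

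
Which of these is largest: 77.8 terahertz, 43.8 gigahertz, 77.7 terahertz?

77.8 terahertz = 77800000000000 hertz
43.8 gigahertz = 43800000000 hertz
77.7 terahertz = 77700000000000 hertz

77.8 terahertz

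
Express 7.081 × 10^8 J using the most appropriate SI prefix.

708.1 MJ

= 708.1 × 10^6 J; 10^6 is mega.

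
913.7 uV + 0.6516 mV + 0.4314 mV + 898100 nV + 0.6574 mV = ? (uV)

In uV:
  913.7 uV → 913.7
  0.6516 mV = 0.6516 × 10^3 uV = 651.6
  0.4314 mV = 0.4314 × 10^3 uV = 431.4
  898100 nV = 898100 × 10^-3 uV = 898.1
  0.6574 mV = 0.6574 × 10^3 uV = 657.4
Sum: 913.7 + 651.6 + 431.4 + 898.1 + 657.4 = 3552.2

3552.2 uV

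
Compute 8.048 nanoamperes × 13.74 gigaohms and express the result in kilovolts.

0.11057952 kilovolts

8.048e-9 × 13.74e9 = 110.57952 V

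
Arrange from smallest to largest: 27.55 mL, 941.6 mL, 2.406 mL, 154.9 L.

27.55 mL = 0.02755 L
941.6 mL = 0.9416 L
2.406 mL = 0.002406 L
154.9 L = 154.9 L

2.406 mL < 27.55 mL < 941.6 mL < 154.9 L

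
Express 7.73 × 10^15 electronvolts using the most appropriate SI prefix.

= 7.73 × 10^15 electronvolts; 10^15 is peta.

7.73 petaelectronvolts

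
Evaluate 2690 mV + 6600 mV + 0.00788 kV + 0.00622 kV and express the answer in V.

In V:
  2690 mV = 2690e-3 V = 2.69
  6600 mV = 6600e-3 V = 6.6
  0.00788 kV = 0.00788e3 V = 7.88
  0.00622 kV = 0.00622e3 V = 6.22
Sum: 2.69 + 6.6 + 7.88 + 6.22 = 23.39

23.39 V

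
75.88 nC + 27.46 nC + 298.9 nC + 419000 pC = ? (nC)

821.24 nC

In nC:
  75.88 nC → 75.88
  27.46 nC → 27.46
  298.9 nC → 298.9
  419000 pC = 419000 × 10⁻³ nC = 419
Sum: 75.88 + 27.46 + 298.9 + 419 = 821.24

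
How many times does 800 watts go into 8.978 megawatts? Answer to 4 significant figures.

11220

(8.978e6) / (800) = 0.011222e6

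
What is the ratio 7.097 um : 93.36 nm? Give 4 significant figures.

76.02

(7.097 × 10⁻⁶) / (93.36 × 10⁻⁹) = 0.076018 × 10³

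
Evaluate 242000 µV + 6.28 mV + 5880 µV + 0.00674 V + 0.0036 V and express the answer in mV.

In mV:
  242000 µV = 242000e-3 mV = 242
  6.28 mV → 6.28
  5880 µV = 5880e-3 mV = 5.88
  0.00674 V = 0.00674e3 mV = 6.74
  0.0036 V = 0.0036e3 mV = 3.6
Sum: 242 + 6.28 + 5.88 + 6.74 + 3.6 = 264.5

264.5 mV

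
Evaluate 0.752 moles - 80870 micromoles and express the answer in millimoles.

In millimoles:
  0.752 moles = 0.752 × 10^3 millimoles = 752
  80870 micromoles = 80870 × 10^-3 millimoles = 80.87
Difference: 752 - 80.87 = 671.13

671.13 millimoles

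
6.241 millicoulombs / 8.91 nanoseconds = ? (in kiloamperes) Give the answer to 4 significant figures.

(6.241e-3) / (8.91e-9) = 0.700449e6 A

700.4 kiloamperes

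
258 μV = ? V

0.000258 V

micro = 1e-6, (no prefix) = 1e0; factor is 1e-6.
258 × 1e-6 = 0.000258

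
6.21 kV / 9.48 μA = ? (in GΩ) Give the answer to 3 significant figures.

(6.21e3) / (9.48e-6) = 0.65506e9 Ω

0.655 GΩ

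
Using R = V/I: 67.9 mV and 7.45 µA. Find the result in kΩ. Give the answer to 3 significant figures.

9.11 kΩ

(67.9 × 10^-3) / (7.45 × 10^-6) = 9.1141 × 10^3 Ω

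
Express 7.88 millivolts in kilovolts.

0.00000788 kilovolts

milli = 10^-3, kilo = 10^3; factor is 10^-6.
7.88 × 10^-6 = 0.00000788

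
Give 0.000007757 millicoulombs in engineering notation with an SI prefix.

7.757 nanocoulombs

= 7.757e-9 coulombs; 1e-9 is nano.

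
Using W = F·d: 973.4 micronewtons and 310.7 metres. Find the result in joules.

0.30243538 joules

973.4 × 10⁻⁶ × 310.7 = 302435.38 × 10⁻⁶ J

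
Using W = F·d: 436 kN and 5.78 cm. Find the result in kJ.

25.2008 kJ

436e3 × 5.78e-2 = 2520.08e1 J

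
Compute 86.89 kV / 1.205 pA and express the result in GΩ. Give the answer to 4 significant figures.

72110000 GΩ

(86.89 × 10^3) / (1.205 × 10^-12) = 72.1079 × 10^15 Ω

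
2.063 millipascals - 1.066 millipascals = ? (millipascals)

In millipascals:
  2.063 millipascals → 2.063
  1.066 millipascals → 1.066
Difference: 2.063 - 1.066 = 0.997

0.997 millipascals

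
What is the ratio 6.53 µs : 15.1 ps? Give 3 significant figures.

432000

(6.53e-6) / (15.1e-12) = 0.4325e6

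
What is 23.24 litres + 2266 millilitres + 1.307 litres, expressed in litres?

In litres:
  23.24 litres → 23.24
  2266 millilitres = 2266 × 10⁻³ litres = 2.266
  1.307 litres → 1.307
Sum: 23.24 + 2.266 + 1.307 = 26.813

26.813 litres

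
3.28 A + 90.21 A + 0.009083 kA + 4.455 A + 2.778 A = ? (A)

109.806 A

In A:
  3.28 A → 3.28
  90.21 A → 90.21
  0.009083 kA = 0.009083 × 10³ A = 9.083
  4.455 A → 4.455
  2.778 A → 2.778
Sum: 3.28 + 90.21 + 9.083 + 4.455 + 2.778 = 109.806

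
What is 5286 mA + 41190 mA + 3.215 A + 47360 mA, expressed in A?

97.051 A

In A:
  5286 mA = 5286 × 10⁻³ A = 5.286
  41190 mA = 41190 × 10⁻³ A = 41.19
  3.215 A → 3.215
  47360 mA = 47360 × 10⁻³ A = 47.36
Sum: 5.286 + 41.19 + 3.215 + 47.36 = 97.051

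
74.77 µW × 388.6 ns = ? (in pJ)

74.77e-6 × 388.6e-9 = 29055.622e-15 J

29.055622 pJ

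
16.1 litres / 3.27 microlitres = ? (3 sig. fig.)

(16.1) / (3.27 × 10⁻⁶) = 4.924 × 10⁶

4920000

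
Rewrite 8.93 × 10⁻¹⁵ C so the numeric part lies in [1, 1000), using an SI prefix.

8.93 fC

= 8.93 × 10⁻¹⁵ C; 10⁻¹⁵ is femto.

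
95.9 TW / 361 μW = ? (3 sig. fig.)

(95.9 × 10¹²) / (361 × 10⁻⁶) = 0.2657 × 10¹⁸

266000000000000000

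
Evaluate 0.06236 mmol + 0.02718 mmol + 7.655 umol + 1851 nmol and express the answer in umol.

99.046 umol

In umol:
  0.06236 mmol = 0.06236 × 10³ umol = 62.36
  0.02718 mmol = 0.02718 × 10³ umol = 27.18
  7.655 umol → 7.655
  1851 nmol = 1851 × 10⁻³ umol = 1.851
Sum: 62.36 + 27.18 + 7.655 + 1.851 = 99.046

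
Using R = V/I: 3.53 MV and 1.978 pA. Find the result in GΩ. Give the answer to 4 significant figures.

(3.53 × 10⁶) / (1.978 × 10⁻¹²) = 1.78463 × 10¹⁸ Ω

1785000000 GΩ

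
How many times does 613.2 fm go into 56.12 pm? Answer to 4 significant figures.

(56.12 × 10^-12) / (613.2 × 10^-15) = 0.09152 × 10^3

91.52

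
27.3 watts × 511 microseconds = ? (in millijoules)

27.3 × 511 × 10⁻⁶ = 13950.3 × 10⁻⁶ J

13.9503 millijoules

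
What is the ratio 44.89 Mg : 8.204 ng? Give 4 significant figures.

5472000000000000

(44.89e6) / (8.204e-9) = 5.4717e15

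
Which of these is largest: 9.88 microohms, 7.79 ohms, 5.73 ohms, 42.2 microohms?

9.88 microohms = 0.00000988 ohms
7.79 ohms = 7.79 ohms
5.73 ohms = 5.73 ohms
42.2 microohms = 0.0000422 ohms

7.79 ohms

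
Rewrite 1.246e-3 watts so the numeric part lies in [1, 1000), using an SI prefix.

1.246 milliwatts

= 1.246e-3 watts; 1e-3 is milli.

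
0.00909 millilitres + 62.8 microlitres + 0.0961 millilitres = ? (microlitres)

167.99 microlitres

In microlitres:
  0.00909 millilitres = 0.00909 × 10^3 microlitres = 9.09
  62.8 microlitres → 62.8
  0.0961 millilitres = 0.0961 × 10^3 microlitres = 96.1
Sum: 9.09 + 62.8 + 96.1 = 167.99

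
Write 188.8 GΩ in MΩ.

188800 MΩ

giga = 10⁹, mega = 10⁶; factor is 10³.
188.8 × 10³ = 188800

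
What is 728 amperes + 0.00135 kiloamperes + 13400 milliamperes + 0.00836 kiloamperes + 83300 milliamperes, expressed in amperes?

In amperes:
  728 amperes → 728
  0.00135 kiloamperes = 0.00135e3 amperes = 1.35
  13400 milliamperes = 13400e-3 amperes = 13.4
  0.00836 kiloamperes = 0.00836e3 amperes = 8.36
  83300 milliamperes = 83300e-3 amperes = 83.3
Sum: 728 + 1.35 + 13.4 + 8.36 + 83.3 = 834.41

834.41 amperes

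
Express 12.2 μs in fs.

12200000000 fs

micro = 10⁻⁶, femto = 10⁻¹⁵; factor is 10⁹.
12.2 × 10⁹ = 12200000000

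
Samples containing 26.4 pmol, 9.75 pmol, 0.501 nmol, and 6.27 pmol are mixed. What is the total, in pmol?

In pmol:
  26.4 pmol → 26.4
  9.75 pmol → 9.75
  0.501 nmol = 0.501 × 10^3 pmol = 501
  6.27 pmol → 6.27
Sum: 26.4 + 9.75 + 501 + 6.27 = 543.42

543.42 pmol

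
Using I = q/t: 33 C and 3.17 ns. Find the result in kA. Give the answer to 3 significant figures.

(33) / (3.17 × 10⁻⁹) = 10.41 × 10⁹ A

10400000 kA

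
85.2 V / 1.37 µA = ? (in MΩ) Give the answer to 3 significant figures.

(85.2) / (1.37e-6) = 62.19e6 Ω

62.2 MΩ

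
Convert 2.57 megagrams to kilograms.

2570 kilograms

mega = 1e6, kilo = 1e3; factor is 1e3.
2.57 × 1e3 = 2570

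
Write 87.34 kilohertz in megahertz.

0.08734 megahertz

kilo = 10³, mega = 10⁶; factor is 10⁻³.
87.34 × 10⁻³ = 0.08734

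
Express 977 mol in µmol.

(no prefix) = 1e0, micro = 1e-6; factor is 1e6.
977 × 1e6 = 977000000

977000000 µmol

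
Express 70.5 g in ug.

70500000 ug

(no prefix) = 1e0, micro = 1e-6; factor is 1e6.
70.5 × 1e6 = 70500000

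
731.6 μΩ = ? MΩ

0.0000000007316 MΩ

micro = 1e-6, mega = 1e6; factor is 1e-12.
731.6 × 1e-12 = 0.0000000007316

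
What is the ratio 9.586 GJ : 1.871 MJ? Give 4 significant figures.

(9.586e9) / (1.871e6) = 5.1235e3

5123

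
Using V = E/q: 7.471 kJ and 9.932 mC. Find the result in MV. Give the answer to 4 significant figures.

0.7522 MV

(7.471 × 10³) / (9.932 × 10⁻³) = 0.752215 × 10⁶ V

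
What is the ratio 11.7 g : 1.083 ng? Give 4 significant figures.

(11.7) / (1.083 × 10^-9) = 10.803 × 10^9

10800000000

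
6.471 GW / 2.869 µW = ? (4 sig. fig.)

(6.471 × 10^9) / (2.869 × 10^-6) = 2.2555 × 10^15

2255000000000000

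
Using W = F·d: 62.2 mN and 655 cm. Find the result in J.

0.40741 J

62.2e-3 × 655e-2 = 40741e-5 J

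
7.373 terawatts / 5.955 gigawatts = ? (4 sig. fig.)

(7.373 × 10¹²) / (5.955 × 10⁹) = 1.2381 × 10³

1238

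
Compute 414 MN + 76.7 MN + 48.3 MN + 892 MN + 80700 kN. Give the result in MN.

In MN:
  414 MN → 414
  76.7 MN → 76.7
  48.3 MN → 48.3
  892 MN → 892
  80700 kN = 80700 × 10^-3 MN = 80.7
Sum: 414 + 76.7 + 48.3 + 892 + 80.7 = 1511.7

1511.7 MN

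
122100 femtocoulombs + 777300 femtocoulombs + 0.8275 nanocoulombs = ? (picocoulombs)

In picocoulombs:
  122100 femtocoulombs = 122100e-3 picocoulombs = 122.1
  777300 femtocoulombs = 777300e-3 picocoulombs = 777.3
  0.8275 nanocoulombs = 0.8275e3 picocoulombs = 827.5
Sum: 122.1 + 777.3 + 827.5 = 1726.9

1726.9 picocoulombs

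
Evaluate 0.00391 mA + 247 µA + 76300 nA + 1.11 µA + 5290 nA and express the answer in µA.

333.61 µA

In µA:
  0.00391 mA = 0.00391 × 10³ µA = 3.91
  247 µA → 247
  76300 nA = 76300 × 10⁻³ µA = 76.3
  1.11 µA → 1.11
  5290 nA = 5290 × 10⁻³ µA = 5.29
Sum: 3.91 + 247 + 76.3 + 1.11 + 5.29 = 333.61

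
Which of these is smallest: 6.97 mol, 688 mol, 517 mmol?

517 mmol

6.97 mol = 6.97 mol
688 mol = 688 mol
517 mmol = 0.517 mol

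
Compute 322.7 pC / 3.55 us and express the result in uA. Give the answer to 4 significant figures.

(322.7 × 10^-12) / (3.55 × 10^-6) = 90.9014 × 10^-6 A

90.90 uA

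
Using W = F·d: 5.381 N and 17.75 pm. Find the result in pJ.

5.381 × 17.75 × 10^-12 = 95.51275 × 10^-12 J

95.51275 pJ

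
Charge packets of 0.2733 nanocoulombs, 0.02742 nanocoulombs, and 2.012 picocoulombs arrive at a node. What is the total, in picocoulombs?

302.732 picocoulombs

In picocoulombs:
  0.2733 nanocoulombs = 0.2733e3 picocoulombs = 273.3
  0.02742 nanocoulombs = 0.02742e3 picocoulombs = 27.42
  2.012 picocoulombs → 2.012
Sum: 273.3 + 27.42 + 2.012 = 302.732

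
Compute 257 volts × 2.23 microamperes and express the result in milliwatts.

257 × 2.23 × 10^-6 = 573.11 × 10^-6 W

0.57311 milliwatts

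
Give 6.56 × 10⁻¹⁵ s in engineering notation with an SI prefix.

= 6.56 × 10⁻¹⁵ s; 10⁻¹⁵ is femto.

6.56 fs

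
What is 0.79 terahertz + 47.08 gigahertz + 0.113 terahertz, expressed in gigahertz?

950.08 gigahertz

In gigahertz:
  0.79 terahertz = 0.79 × 10^3 gigahertz = 790
  47.08 gigahertz → 47.08
  0.113 terahertz = 0.113 × 10^3 gigahertz = 113
Sum: 790 + 47.08 + 113 = 950.08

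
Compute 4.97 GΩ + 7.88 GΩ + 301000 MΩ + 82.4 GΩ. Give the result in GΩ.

396.25 GΩ

In GΩ:
  4.97 GΩ → 4.97
  7.88 GΩ → 7.88
  301000 MΩ = 301000e-3 GΩ = 301
  82.4 GΩ → 82.4
Sum: 4.97 + 7.88 + 301 + 82.4 = 396.25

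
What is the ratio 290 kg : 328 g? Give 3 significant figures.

884

(290e3) / (328) = 0.8841e3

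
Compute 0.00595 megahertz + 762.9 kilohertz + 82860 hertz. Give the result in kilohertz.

851.71 kilohertz

In kilohertz:
  0.00595 megahertz = 0.00595 × 10³ kilohertz = 5.95
  762.9 kilohertz → 762.9
  82860 hertz = 82860 × 10⁻³ kilohertz = 82.86
Sum: 5.95 + 762.9 + 82.86 = 851.71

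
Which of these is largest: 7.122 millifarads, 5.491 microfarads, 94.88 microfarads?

7.122 millifarads

7.122 millifarads = 0.007122 farads
5.491 microfarads = 0.000005491 farads
94.88 microfarads = 0.00009488 farads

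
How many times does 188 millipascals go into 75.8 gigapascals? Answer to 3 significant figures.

403000000000

(75.8 × 10^9) / (188 × 10^-3) = 0.4032 × 10^12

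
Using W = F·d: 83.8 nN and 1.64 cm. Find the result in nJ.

83.8 × 10⁻⁹ × 1.64 × 10⁻² = 137.432 × 10⁻¹¹ J

1.37432 nJ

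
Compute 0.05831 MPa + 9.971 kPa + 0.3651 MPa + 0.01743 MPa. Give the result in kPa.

In kPa:
  0.05831 MPa = 0.05831 × 10^3 kPa = 58.31
  9.971 kPa → 9.971
  0.3651 MPa = 0.3651 × 10^3 kPa = 365.1
  0.01743 MPa = 0.01743 × 10^3 kPa = 17.43
Sum: 58.31 + 9.971 + 365.1 + 17.43 = 450.811

450.811 kPa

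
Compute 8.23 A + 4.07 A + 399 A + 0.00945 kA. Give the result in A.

420.75 A

In A:
  8.23 A → 8.23
  4.07 A → 4.07
  399 A → 399
  0.00945 kA = 0.00945 × 10^3 A = 9.45
Sum: 8.23 + 4.07 + 399 + 9.45 = 420.75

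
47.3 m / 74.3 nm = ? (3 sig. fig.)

(47.3) / (74.3e-9) = 0.6366e9

637000000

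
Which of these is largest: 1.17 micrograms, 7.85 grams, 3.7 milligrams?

1.17 micrograms = 0.00000117 grams
7.85 grams = 7.85 grams
3.7 milligrams = 0.0037 grams

7.85 grams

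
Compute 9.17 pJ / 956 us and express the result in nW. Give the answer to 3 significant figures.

9.59 nW

(9.17 × 10^-12) / (956 × 10^-6) = 0.0095921 × 10^-6 W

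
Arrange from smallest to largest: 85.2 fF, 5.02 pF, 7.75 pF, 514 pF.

85.2 fF < 5.02 pF < 7.75 pF < 514 pF

85.2 fF = 0.0000000000000852 F
5.02 pF = 0.00000000000502 F
7.75 pF = 0.00000000000775 F
514 pF = 0.000000000514 F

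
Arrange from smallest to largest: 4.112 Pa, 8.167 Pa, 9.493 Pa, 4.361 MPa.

4.112 Pa = 4.112 Pa
8.167 Pa = 8.167 Pa
9.493 Pa = 9.493 Pa
4.361 MPa = 4361000 Pa

4.112 Pa < 8.167 Pa < 9.493 Pa < 4.361 MPa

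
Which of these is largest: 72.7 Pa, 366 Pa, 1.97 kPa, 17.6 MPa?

17.6 MPa

72.7 Pa = 72.7 Pa
366 Pa = 366 Pa
1.97 kPa = 1970 Pa
17.6 MPa = 17600000 Pa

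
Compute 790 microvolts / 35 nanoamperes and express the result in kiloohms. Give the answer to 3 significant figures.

22.6 kiloohms

(790 × 10^-6) / (35 × 10^-9) = 22.571 × 10^3 Ω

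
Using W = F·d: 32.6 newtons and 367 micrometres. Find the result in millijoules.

11.9642 millijoules

32.6 × 367 × 10^-6 = 11964.2 × 10^-6 J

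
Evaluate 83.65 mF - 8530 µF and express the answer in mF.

In mF:
  83.65 mF → 83.65
  8530 µF = 8530 × 10⁻³ mF = 8.53
Difference: 83.65 - 8.53 = 75.12

75.12 mF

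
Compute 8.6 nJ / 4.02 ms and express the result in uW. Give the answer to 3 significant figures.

2.14 uW

(8.6 × 10^-9) / (4.02 × 10^-3) = 2.1393 × 10^-6 W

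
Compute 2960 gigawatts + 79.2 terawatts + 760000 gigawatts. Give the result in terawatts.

842.16 terawatts

In terawatts:
  2960 gigawatts = 2960 × 10^-3 terawatts = 2.96
  79.2 terawatts → 79.2
  760000 gigawatts = 760000 × 10^-3 terawatts = 760
Sum: 2.96 + 79.2 + 760 = 842.16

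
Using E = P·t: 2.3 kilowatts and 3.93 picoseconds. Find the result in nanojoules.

2.3 × 10³ × 3.93 × 10⁻¹² = 9.039 × 10⁻⁹ J

9.039 nanojoules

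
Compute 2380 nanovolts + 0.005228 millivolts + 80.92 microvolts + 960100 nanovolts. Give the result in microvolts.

1048.628 microvolts

In microvolts:
  2380 nanovolts = 2380 × 10^-3 microvolts = 2.38
  0.005228 millivolts = 0.005228 × 10^3 microvolts = 5.228
  80.92 microvolts → 80.92
  960100 nanovolts = 960100 × 10^-3 microvolts = 960.1
Sum: 2.38 + 5.228 + 80.92 + 960.1 = 1048.628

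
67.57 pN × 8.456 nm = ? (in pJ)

67.57 × 10^-12 × 8.456 × 10^-9 = 571.37192 × 10^-21 J

0.00000057137192 pJ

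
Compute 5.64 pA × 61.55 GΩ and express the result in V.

5.64 × 10^-12 × 61.55 × 10^9 = 347.142 × 10^-3 V

0.347142 V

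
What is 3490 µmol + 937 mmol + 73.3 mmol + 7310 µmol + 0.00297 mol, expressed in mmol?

1024.07 mmol

In mmol:
  3490 µmol = 3490 × 10⁻³ mmol = 3.49
  937 mmol → 937
  73.3 mmol → 73.3
  7310 µmol = 7310 × 10⁻³ mmol = 7.31
  0.00297 mol = 0.00297 × 10³ mmol = 2.97
Sum: 3.49 + 937 + 73.3 + 7.31 + 2.97 = 1024.07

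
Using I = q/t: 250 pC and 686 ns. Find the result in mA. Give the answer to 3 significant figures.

0.364 mA

(250 × 10⁻¹²) / (686 × 10⁻⁹) = 0.36443 × 10⁻³ A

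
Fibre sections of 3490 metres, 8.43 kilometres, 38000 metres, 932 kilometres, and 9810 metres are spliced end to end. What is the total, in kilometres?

991.73 kilometres

In kilometres:
  3490 metres = 3490 × 10⁻³ kilometres = 3.49
  8.43 kilometres → 8.43
  38000 metres = 38000 × 10⁻³ kilometres = 38
  932 kilometres → 932
  9810 metres = 9810 × 10⁻³ kilometres = 9.81
Sum: 3.49 + 8.43 + 38 + 932 + 9.81 = 991.73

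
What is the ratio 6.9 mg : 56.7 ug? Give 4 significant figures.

(6.9 × 10⁻³) / (56.7 × 10⁻⁶) = 0.12169 × 10³

121.7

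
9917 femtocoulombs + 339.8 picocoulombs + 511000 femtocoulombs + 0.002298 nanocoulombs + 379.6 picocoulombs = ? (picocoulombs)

In picocoulombs:
  9917 femtocoulombs = 9917e-3 picocoulombs = 9.917
  339.8 picocoulombs → 339.8
  511000 femtocoulombs = 511000e-3 picocoulombs = 511
  0.002298 nanocoulombs = 0.002298e3 picocoulombs = 2.298
  379.6 picocoulombs → 379.6
Sum: 9.917 + 339.8 + 511 + 2.298 + 379.6 = 1242.615

1242.615 picocoulombs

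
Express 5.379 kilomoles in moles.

5379 moles

kilo = 10³, (no prefix) = 10⁰; factor is 10³.
5.379 × 10³ = 5379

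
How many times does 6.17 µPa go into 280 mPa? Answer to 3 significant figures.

(280 × 10⁻³) / (6.17 × 10⁻⁶) = 45.38 × 10³

45400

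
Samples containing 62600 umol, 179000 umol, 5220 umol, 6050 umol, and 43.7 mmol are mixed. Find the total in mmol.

296.57 mmol

In mmol:
  62600 umol = 62600 × 10⁻³ mmol = 62.6
  179000 umol = 179000 × 10⁻³ mmol = 179
  5220 umol = 5220 × 10⁻³ mmol = 5.22
  6050 umol = 6050 × 10⁻³ mmol = 6.05
  43.7 mmol → 43.7
Sum: 62.6 + 179 + 5.22 + 6.05 + 43.7 = 296.57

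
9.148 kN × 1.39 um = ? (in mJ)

12.71572 mJ

9.148 × 10³ × 1.39 × 10⁻⁶ = 12.71572 × 10⁻³ J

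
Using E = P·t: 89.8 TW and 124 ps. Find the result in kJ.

89.8 × 10^12 × 124 × 10^-12 = 11135.2 J

11.1352 kJ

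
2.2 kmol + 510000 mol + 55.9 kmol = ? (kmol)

In kmol:
  2.2 kmol → 2.2
  510000 mol = 510000 × 10^-3 kmol = 510
  55.9 kmol → 55.9
Sum: 2.2 + 510 + 55.9 = 568.1

568.1 kmol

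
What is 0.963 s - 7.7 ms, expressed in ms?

955.3 ms

In ms:
  0.963 s = 0.963 × 10³ ms = 963
  7.7 ms → 7.7
Difference: 963 - 7.7 = 955.3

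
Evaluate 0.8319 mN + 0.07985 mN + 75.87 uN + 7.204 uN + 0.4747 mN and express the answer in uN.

1469.524 uN

In uN:
  0.8319 mN = 0.8319e3 uN = 831.9
  0.07985 mN = 0.07985e3 uN = 79.85
  75.87 uN → 75.87
  7.204 uN → 7.204
  0.4747 mN = 0.4747e3 uN = 474.7
Sum: 831.9 + 79.85 + 75.87 + 7.204 + 474.7 = 1469.524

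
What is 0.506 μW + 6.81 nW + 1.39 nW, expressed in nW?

514.2 nW

In nW:
  0.506 μW = 0.506e3 nW = 506
  6.81 nW → 6.81
  1.39 nW → 1.39
Sum: 506 + 6.81 + 1.39 = 514.2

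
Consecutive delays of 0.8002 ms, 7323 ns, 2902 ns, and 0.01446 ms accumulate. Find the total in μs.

In μs:
  0.8002 ms = 0.8002e3 μs = 800.2
  7323 ns = 7323e-3 μs = 7.323
  2902 ns = 2902e-3 μs = 2.902
  0.01446 ms = 0.01446e3 μs = 14.46
Sum: 800.2 + 7.323 + 2.902 + 14.46 = 824.885

824.885 μs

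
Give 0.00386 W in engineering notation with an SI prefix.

= 3.86 × 10^-3 W; 10^-3 is milli.

3.86 mW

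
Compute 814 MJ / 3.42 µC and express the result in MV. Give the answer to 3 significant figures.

238000000 MV

(814 × 10^6) / (3.42 × 10^-6) = 238.01 × 10^12 V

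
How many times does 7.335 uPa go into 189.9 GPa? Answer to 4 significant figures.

(189.9 × 10⁹) / (7.335 × 10⁻⁶) = 25.89 × 10¹⁵

25890000000000000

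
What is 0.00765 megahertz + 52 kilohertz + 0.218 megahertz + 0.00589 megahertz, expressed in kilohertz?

In kilohertz:
  0.00765 megahertz = 0.00765e3 kilohertz = 7.65
  52 kilohertz → 52
  0.218 megahertz = 0.218e3 kilohertz = 218
  0.00589 megahertz = 0.00589e3 kilohertz = 5.89
Sum: 7.65 + 52 + 218 + 5.89 = 283.54

283.54 kilohertz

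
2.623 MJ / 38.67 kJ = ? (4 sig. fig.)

(2.623 × 10⁶) / (38.67 × 10³) = 0.06783 × 10³

67.83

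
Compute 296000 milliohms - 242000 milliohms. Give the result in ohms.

54 ohms

In ohms:
  296000 milliohms = 296000e-3 ohms = 296
  242000 milliohms = 242000e-3 ohms = 242
Difference: 296 - 242 = 54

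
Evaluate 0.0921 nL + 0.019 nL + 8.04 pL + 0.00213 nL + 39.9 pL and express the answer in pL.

In pL:
  0.0921 nL = 0.0921 × 10^3 pL = 92.1
  0.019 nL = 0.019 × 10^3 pL = 19
  8.04 pL → 8.04
  0.00213 nL = 0.00213 × 10^3 pL = 2.13
  39.9 pL → 39.9
Sum: 92.1 + 19 + 8.04 + 2.13 + 39.9 = 161.17

161.17 pL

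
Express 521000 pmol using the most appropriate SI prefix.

521 nmol

= 521 × 10^-9 mol; 10^-9 is nano.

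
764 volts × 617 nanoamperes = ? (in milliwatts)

0.471388 milliwatts

764 × 617e-9 = 471388e-9 W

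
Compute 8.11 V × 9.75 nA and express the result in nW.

79.0725 nW

8.11 × 9.75e-9 = 79.0725e-9 W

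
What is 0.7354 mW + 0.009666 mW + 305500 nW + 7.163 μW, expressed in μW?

In μW:
  0.7354 mW = 0.7354 × 10^3 μW = 735.4
  0.009666 mW = 0.009666 × 10^3 μW = 9.666
  305500 nW = 305500 × 10^-3 μW = 305.5
  7.163 μW → 7.163
Sum: 735.4 + 9.666 + 305.5 + 7.163 = 1057.729

1057.729 μW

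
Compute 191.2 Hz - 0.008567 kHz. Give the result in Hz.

182.633 Hz

In Hz:
  191.2 Hz → 191.2
  0.008567 kHz = 0.008567 × 10³ Hz = 8.567
Difference: 191.2 - 8.567 = 182.633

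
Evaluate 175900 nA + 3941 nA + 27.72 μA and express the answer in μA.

207.561 μA

In μA:
  175900 nA = 175900e-3 μA = 175.9
  3941 nA = 3941e-3 μA = 3.941
  27.72 μA → 27.72
Sum: 175.9 + 3.941 + 27.72 = 207.561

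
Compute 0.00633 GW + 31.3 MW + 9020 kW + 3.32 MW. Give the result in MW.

49.97 MW

In MW:
  0.00633 GW = 0.00633 × 10^3 MW = 6.33
  31.3 MW → 31.3
  9020 kW = 9020 × 10^-3 MW = 9.02
  3.32 MW → 3.32
Sum: 6.33 + 31.3 + 9.02 + 3.32 = 49.97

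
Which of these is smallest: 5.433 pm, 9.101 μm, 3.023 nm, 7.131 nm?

5.433 pm = 0.000000000005433 m
9.101 μm = 0.000009101 m
3.023 nm = 0.000000003023 m
7.131 nm = 0.000000007131 m

5.433 pm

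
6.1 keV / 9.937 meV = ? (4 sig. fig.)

(6.1 × 10³) / (9.937 × 10⁻³) = 0.61387 × 10⁶

613900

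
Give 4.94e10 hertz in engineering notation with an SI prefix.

= 49.4e9 hertz; 1e9 is giga.

49.4 gigahertz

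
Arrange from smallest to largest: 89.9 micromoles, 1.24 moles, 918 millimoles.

89.9 micromoles = 0.0000899 moles
1.24 moles = 1.24 moles
918 millimoles = 0.918 moles

89.9 micromoles < 918 millimoles < 1.24 moles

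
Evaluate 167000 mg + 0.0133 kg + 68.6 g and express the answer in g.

In g:
  167000 mg = 167000 × 10⁻³ g = 167
  0.0133 kg = 0.0133 × 10³ g = 13.3
  68.6 g → 68.6
Sum: 167 + 13.3 + 68.6 = 248.9

248.9 g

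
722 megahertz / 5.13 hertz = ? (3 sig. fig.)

141000000

(722e6) / (5.13) = 140.7e6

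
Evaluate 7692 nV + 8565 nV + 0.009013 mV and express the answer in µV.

In µV:
  7692 nV = 7692e-3 µV = 7.692
  8565 nV = 8565e-3 µV = 8.565
  0.009013 mV = 0.009013e3 µV = 9.013
Sum: 7.692 + 8.565 + 9.013 = 25.27

25.27 µV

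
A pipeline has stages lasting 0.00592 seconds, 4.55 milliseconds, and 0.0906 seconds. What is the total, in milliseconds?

In milliseconds:
  0.00592 seconds = 0.00592 × 10³ milliseconds = 5.92
  4.55 milliseconds → 4.55
  0.0906 seconds = 0.0906 × 10³ milliseconds = 90.6
Sum: 5.92 + 4.55 + 90.6 = 101.07

101.07 milliseconds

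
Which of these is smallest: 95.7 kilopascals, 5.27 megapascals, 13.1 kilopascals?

13.1 kilopascals

95.7 kilopascals = 95700 pascals
5.27 megapascals = 5270000 pascals
13.1 kilopascals = 13100 pascals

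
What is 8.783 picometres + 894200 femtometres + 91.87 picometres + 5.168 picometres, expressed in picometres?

In picometres:
  8.783 picometres → 8.783
  894200 femtometres = 894200 × 10^-3 picometres = 894.2
  91.87 picometres → 91.87
  5.168 picometres → 5.168
Sum: 8.783 + 894.2 + 91.87 + 5.168 = 1000.021

1000.021 picometres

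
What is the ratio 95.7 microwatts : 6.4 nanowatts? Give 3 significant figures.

15000

(95.7e-6) / (6.4e-9) = 14.95e3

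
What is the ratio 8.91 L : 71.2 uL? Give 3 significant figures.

125000

(8.91) / (71.2 × 10⁻⁶) = 0.1251 × 10⁶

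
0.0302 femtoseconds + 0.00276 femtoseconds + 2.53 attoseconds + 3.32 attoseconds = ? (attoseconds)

In attoseconds:
  0.0302 femtoseconds = 0.0302 × 10³ attoseconds = 30.2
  0.00276 femtoseconds = 0.00276 × 10³ attoseconds = 2.76
  2.53 attoseconds → 2.53
  3.32 attoseconds → 3.32
Sum: 30.2 + 2.76 + 2.53 + 3.32 = 38.81

38.81 attoseconds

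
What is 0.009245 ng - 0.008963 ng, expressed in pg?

In pg:
  0.009245 ng = 0.009245 × 10³ pg = 9.245
  0.008963 ng = 0.008963 × 10³ pg = 8.963
Difference: 9.245 - 8.963 = 0.282

0.282 pg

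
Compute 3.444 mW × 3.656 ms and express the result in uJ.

12.591264 uJ

3.444 × 10⁻³ × 3.656 × 10⁻³ = 12.591264 × 10⁻⁶ J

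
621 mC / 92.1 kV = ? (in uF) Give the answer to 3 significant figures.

6.74 uF

(621e-3) / (92.1e3) = 6.7427e-6 F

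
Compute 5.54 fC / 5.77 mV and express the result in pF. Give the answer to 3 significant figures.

(5.54 × 10^-15) / (5.77 × 10^-3) = 0.96014 × 10^-12 F

0.960 pF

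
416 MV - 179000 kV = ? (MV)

237 MV

In MV:
  416 MV → 416
  179000 kV = 179000 × 10^-3 MV = 179
Difference: 416 - 179 = 237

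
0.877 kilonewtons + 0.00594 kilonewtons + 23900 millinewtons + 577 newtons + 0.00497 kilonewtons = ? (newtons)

In newtons:
  0.877 kilonewtons = 0.877 × 10^3 newtons = 877
  0.00594 kilonewtons = 0.00594 × 10^3 newtons = 5.94
  23900 millinewtons = 23900 × 10^-3 newtons = 23.9
  577 newtons → 577
  0.00497 kilonewtons = 0.00497 × 10^3 newtons = 4.97
Sum: 877 + 5.94 + 23.9 + 577 + 4.97 = 1488.81

1488.81 newtons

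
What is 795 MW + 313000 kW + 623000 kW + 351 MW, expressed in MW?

2082 MW

In MW:
  795 MW → 795
  313000 kW = 313000 × 10^-3 MW = 313
  623000 kW = 623000 × 10^-3 MW = 623
  351 MW → 351
Sum: 795 + 313 + 623 + 351 = 2082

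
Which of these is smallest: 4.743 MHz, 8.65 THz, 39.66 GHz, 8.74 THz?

4.743 MHz = 4743000 Hz
8.65 THz = 8650000000000 Hz
39.66 GHz = 39660000000 Hz
8.74 THz = 8740000000000 Hz

4.743 MHz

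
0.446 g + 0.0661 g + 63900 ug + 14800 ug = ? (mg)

In mg:
  0.446 g = 0.446e3 mg = 446
  0.0661 g = 0.0661e3 mg = 66.1
  63900 ug = 63900e-3 mg = 63.9
  14800 ug = 14800e-3 mg = 14.8
Sum: 446 + 66.1 + 63.9 + 14.8 = 590.8

590.8 mg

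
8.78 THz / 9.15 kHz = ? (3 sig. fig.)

(8.78 × 10^12) / (9.15 × 10^3) = 0.9596 × 10^9

960000000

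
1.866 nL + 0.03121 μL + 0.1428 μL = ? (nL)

175.876 nL

In nL:
  1.866 nL → 1.866
  0.03121 μL = 0.03121e3 nL = 31.21
  0.1428 μL = 0.1428e3 nL = 142.8
Sum: 1.866 + 31.21 + 142.8 = 175.876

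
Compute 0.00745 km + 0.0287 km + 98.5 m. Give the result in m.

In m:
  0.00745 km = 0.00745 × 10^3 m = 7.45
  0.0287 km = 0.0287 × 10^3 m = 28.7
  98.5 m → 98.5
Sum: 7.45 + 28.7 + 98.5 = 134.65

134.65 m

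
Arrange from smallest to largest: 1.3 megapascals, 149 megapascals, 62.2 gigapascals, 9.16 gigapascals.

1.3 megapascals = 1300000 pascals
149 megapascals = 149000000 pascals
62.2 gigapascals = 62200000000 pascals
9.16 gigapascals = 9160000000 pascals

1.3 megapascals < 149 megapascals < 9.16 gigapascals < 62.2 gigapascals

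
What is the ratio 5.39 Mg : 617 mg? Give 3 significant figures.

8740000

(5.39 × 10^6) / (617 × 10^-3) = 0.008736 × 10^9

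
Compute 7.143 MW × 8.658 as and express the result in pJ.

7.143 × 10^6 × 8.658 × 10^-18 = 61.844094 × 10^-12 J

61.844094 pJ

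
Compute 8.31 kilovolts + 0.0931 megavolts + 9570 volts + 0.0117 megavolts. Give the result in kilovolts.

122.68 kilovolts

In kilovolts:
  8.31 kilovolts → 8.31
  0.0931 megavolts = 0.0931 × 10^3 kilovolts = 93.1
  9570 volts = 9570 × 10^-3 kilovolts = 9.57
  0.0117 megavolts = 0.0117 × 10^3 kilovolts = 11.7
Sum: 8.31 + 93.1 + 9.57 + 11.7 = 122.68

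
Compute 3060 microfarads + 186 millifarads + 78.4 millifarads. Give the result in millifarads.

267.46 millifarads

In millifarads:
  3060 microfarads = 3060 × 10^-3 millifarads = 3.06
  186 millifarads → 186
  78.4 millifarads → 78.4
Sum: 3.06 + 186 + 78.4 = 267.46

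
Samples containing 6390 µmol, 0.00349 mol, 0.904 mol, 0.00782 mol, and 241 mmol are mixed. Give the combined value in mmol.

1162.7 mmol

In mmol:
  6390 µmol = 6390 × 10^-3 mmol = 6.39
  0.00349 mol = 0.00349 × 10^3 mmol = 3.49
  0.904 mol = 0.904 × 10^3 mmol = 904
  0.00782 mol = 0.00782 × 10^3 mmol = 7.82
  241 mmol → 241
Sum: 6.39 + 3.49 + 904 + 7.82 + 241 = 1162.7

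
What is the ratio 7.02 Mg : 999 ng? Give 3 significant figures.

(7.02 × 10^6) / (999 × 10^-9) = 0.007027 × 10^15

7030000000000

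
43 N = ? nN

43000000000 nN

(no prefix) = 10^0, nano = 10^-9; factor is 10^9.
43 × 10^9 = 43000000000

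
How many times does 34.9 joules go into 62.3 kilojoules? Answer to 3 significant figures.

1790

(62.3 × 10³) / (34.9) = 1.785 × 10³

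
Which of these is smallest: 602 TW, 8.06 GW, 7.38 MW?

7.38 MW

602 TW = 602000000000000 W
8.06 GW = 8060000000 W
7.38 MW = 7380000 W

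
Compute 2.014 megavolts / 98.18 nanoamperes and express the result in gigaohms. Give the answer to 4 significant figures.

(2.014 × 10^6) / (98.18 × 10^-9) = 0.0205133 × 10^15 Ω

20510 gigaohms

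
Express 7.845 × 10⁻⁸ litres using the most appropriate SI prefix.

78.45 nanolitres

= 78.45 × 10⁻⁹ litres; 10⁻⁹ is nano.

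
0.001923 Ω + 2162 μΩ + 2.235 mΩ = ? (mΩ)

6.32 mΩ

In mΩ:
  0.001923 Ω = 0.001923e3 mΩ = 1.923
  2162 μΩ = 2162e-3 mΩ = 2.162
  2.235 mΩ → 2.235
Sum: 1.923 + 2.162 + 2.235 = 6.32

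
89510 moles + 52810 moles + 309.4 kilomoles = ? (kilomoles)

451.72 kilomoles

In kilomoles:
  89510 moles = 89510 × 10⁻³ kilomoles = 89.51
  52810 moles = 52810 × 10⁻³ kilomoles = 52.81
  309.4 kilomoles → 309.4
Sum: 89.51 + 52.81 + 309.4 = 451.72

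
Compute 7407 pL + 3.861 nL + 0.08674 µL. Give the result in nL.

In nL:
  7407 pL = 7407 × 10^-3 nL = 7.407
  3.861 nL → 3.861
  0.08674 µL = 0.08674 × 10^3 nL = 86.74
Sum: 7.407 + 3.861 + 86.74 = 98.008

98.008 nL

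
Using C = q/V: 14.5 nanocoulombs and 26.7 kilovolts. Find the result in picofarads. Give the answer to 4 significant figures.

0.5431 picofarads

(14.5 × 10^-9) / (26.7 × 10^3) = 0.543071 × 10^-12 F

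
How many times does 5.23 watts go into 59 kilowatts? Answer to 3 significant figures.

(59 × 10³) / (5.23) = 11.28 × 10³

11300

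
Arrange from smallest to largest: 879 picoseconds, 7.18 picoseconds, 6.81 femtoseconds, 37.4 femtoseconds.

879 picoseconds = 0.000000000879 seconds
7.18 picoseconds = 0.00000000000718 seconds
6.81 femtoseconds = 0.00000000000000681 seconds
37.4 femtoseconds = 0.0000000000000374 seconds

6.81 femtoseconds < 37.4 femtoseconds < 7.18 picoseconds < 879 picoseconds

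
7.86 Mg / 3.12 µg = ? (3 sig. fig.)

2520000000000

(7.86 × 10⁶) / (3.12 × 10⁻⁶) = 2.519 × 10¹²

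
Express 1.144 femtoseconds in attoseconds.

femto = 1e-15, atto = 1e-18; factor is 1e3.
1.144 × 1e3 = 1144

1144 attoseconds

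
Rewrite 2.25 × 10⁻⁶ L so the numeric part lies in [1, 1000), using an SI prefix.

2.25 µL

= 2.25 × 10⁻⁶ L; 10⁻⁶ is micro.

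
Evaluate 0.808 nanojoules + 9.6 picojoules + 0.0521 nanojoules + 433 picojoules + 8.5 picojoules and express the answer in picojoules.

In picojoules:
  0.808 nanojoules = 0.808 × 10³ picojoules = 808
  9.6 picojoules → 9.6
  0.0521 nanojoules = 0.0521 × 10³ picojoules = 52.1
  433 picojoules → 433
  8.5 picojoules → 8.5
Sum: 808 + 9.6 + 52.1 + 433 + 8.5 = 1311.2

1311.2 picojoules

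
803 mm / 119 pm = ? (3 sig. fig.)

6750000000

(803 × 10⁻³) / (119 × 10⁻¹²) = 6.748 × 10⁹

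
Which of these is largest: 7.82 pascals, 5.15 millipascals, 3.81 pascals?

7.82 pascals

7.82 pascals = 7.82 pascals
5.15 millipascals = 0.00515 pascals
3.81 pascals = 3.81 pascals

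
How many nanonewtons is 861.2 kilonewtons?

861200000000000 nanonewtons

kilo = 10^3, nano = 10^-9; factor is 10^12.
861.2 × 10^12 = 861200000000000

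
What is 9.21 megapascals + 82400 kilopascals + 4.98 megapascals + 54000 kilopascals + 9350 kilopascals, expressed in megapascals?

In megapascals:
  9.21 megapascals → 9.21
  82400 kilopascals = 82400 × 10^-3 megapascals = 82.4
  4.98 megapascals → 4.98
  54000 kilopascals = 54000 × 10^-3 megapascals = 54
  9350 kilopascals = 9350 × 10^-3 megapascals = 9.35
Sum: 9.21 + 82.4 + 4.98 + 54 + 9.35 = 159.94

159.94 megapascals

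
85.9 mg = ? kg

0.0000859 kg

milli = 1e-3, kilo = 1e3; factor is 1e-6.
85.9 × 1e-6 = 0.0000859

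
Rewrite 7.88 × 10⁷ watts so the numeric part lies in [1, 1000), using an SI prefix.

78.8 megawatts

= 78.8 × 10⁶ watts; 10⁶ is mega.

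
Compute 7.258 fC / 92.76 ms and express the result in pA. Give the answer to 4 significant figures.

0.07824 pA

(7.258 × 10^-15) / (92.76 × 10^-3) = 0.0782449 × 10^-12 A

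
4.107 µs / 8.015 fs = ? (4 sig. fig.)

512400000

(4.107 × 10⁻⁶) / (8.015 × 10⁻¹⁵) = 0.51241 × 10⁹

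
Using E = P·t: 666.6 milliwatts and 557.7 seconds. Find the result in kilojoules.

0.37176282 kilojoules

666.6 × 10⁻³ × 557.7 = 371762.82 × 10⁻³ J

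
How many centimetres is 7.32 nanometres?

nano = 10⁻⁹, centi = 10⁻²; factor is 10⁻⁷.
7.32 × 10⁻⁷ = 0.000000732

0.000000732 centimetres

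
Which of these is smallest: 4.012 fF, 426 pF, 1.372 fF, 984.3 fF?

1.372 fF

4.012 fF = 0.000000000000004012 F
426 pF = 0.000000000426 F
1.372 fF = 0.000000000000001372 F
984.3 fF = 0.0000000000009843 F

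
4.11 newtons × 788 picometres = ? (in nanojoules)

3.23868 nanojoules

4.11 × 788 × 10⁻¹² = 3238.68 × 10⁻¹² J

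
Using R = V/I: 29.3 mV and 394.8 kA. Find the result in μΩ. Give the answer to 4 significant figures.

0.07421 μΩ

(29.3 × 10^-3) / (394.8 × 10^3) = 0.0742148 × 10^-6 Ω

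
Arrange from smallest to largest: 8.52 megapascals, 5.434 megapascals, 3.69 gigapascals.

8.52 megapascals = 8520000 pascals
5.434 megapascals = 5434000 pascals
3.69 gigapascals = 3690000000 pascals

5.434 megapascals < 8.52 megapascals < 3.69 gigapascals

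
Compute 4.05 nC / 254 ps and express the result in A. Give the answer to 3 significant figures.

15.9 A

(4.05 × 10⁻⁹) / (254 × 10⁻¹²) = 0.015945 × 10³ A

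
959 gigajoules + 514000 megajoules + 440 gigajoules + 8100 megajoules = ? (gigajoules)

1921.1 gigajoules

In gigajoules:
  959 gigajoules → 959
  514000 megajoules = 514000e-3 gigajoules = 514
  440 gigajoules → 440
  8100 megajoules = 8100e-3 gigajoules = 8.1
Sum: 959 + 514 + 440 + 8.1 = 1921.1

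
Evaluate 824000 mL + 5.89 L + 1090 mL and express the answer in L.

In L:
  824000 mL = 824000e-3 L = 824
  5.89 L → 5.89
  1090 mL = 1090e-3 L = 1.09
Sum: 824 + 5.89 + 1.09 = 830.98

830.98 L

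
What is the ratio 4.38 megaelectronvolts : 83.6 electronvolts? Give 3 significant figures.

(4.38e6) / (83.6) = 0.05239e6

52400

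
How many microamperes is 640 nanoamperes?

0.64 microamperes

nano = 1e-9, micro = 1e-6; factor is 1e-3.
640 × 1e-3 = 0.64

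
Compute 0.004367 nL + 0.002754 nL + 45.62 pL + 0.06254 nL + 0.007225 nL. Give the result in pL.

In pL:
  0.004367 nL = 0.004367e3 pL = 4.367
  0.002754 nL = 0.002754e3 pL = 2.754
  45.62 pL → 45.62
  0.06254 nL = 0.06254e3 pL = 62.54
  0.007225 nL = 0.007225e3 pL = 7.225
Sum: 4.367 + 2.754 + 45.62 + 62.54 + 7.225 = 122.506

122.506 pL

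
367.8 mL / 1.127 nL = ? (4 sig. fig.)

(367.8 × 10^-3) / (1.127 × 10^-9) = 326.35 × 10^6

326400000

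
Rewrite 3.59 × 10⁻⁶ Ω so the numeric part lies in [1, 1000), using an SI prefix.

3.59 μΩ

= 3.59 × 10⁻⁶ Ω; 10⁻⁶ is micro.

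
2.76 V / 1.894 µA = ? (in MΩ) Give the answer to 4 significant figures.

(2.76) / (1.894 × 10⁻⁶) = 1.45723 × 10⁶ Ω

1.457 MΩ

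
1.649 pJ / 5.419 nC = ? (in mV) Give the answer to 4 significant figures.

(1.649 × 10⁻¹²) / (5.419 × 10⁻⁹) = 0.3043 × 10⁻³ V

0.3043 mV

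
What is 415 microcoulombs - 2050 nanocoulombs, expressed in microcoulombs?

412.95 microcoulombs

In microcoulombs:
  415 microcoulombs → 415
  2050 nanocoulombs = 2050 × 10⁻³ microcoulombs = 2.05
Difference: 415 - 2.05 = 412.95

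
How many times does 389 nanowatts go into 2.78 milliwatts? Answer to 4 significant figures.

(2.78 × 10^-3) / (389 × 10^-9) = 0.0071465 × 10^6

7147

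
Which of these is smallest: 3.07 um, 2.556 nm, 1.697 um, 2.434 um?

2.556 nm

3.07 um = 0.00000307 m
2.556 nm = 0.000000002556 m
1.697 um = 0.000001697 m
2.434 um = 0.000002434 m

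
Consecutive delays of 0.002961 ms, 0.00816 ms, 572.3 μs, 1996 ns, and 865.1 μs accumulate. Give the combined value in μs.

In μs:
  0.002961 ms = 0.002961 × 10^3 μs = 2.961
  0.00816 ms = 0.00816 × 10^3 μs = 8.16
  572.3 μs → 572.3
  1996 ns = 1996 × 10^-3 μs = 1.996
  865.1 μs → 865.1
Sum: 2.961 + 8.16 + 572.3 + 1.996 + 865.1 = 1450.517

1450.517 μs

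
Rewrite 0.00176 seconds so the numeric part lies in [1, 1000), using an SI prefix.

= 1.76e-3 seconds; 1e-3 is milli.

1.76 milliseconds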